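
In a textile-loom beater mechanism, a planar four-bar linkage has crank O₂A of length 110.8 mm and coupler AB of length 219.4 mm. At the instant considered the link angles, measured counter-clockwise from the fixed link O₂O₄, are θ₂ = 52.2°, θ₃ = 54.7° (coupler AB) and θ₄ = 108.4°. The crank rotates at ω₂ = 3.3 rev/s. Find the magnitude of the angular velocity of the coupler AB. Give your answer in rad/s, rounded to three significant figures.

10.8

ω₂ = 20.73 rad/s (from 3.3 rev/s).
Differentiating the loop-closure r₂e^{iθ₂}+r₃e^{iθ₃}=r₁+r₄e^{iθ₄} gives r₂ω₂e^{iθ₂}+r₃ω₃e^{iθ₃}=r₄ω₄e^{iθ₄}.
Eliminating the other unknown: ω₃ = r₂ω₂ sin(θ₄−θ₂) / [r₃ sin(θ₃−θ₄)].
Numerator sine = +0.83098; denominator sine = -0.80593.
Result = 0.1108·20.73·(+0.83098) / (0.2194·(-0.80593)) = -10.797 rad/s; magnitude 10.797 rad/s.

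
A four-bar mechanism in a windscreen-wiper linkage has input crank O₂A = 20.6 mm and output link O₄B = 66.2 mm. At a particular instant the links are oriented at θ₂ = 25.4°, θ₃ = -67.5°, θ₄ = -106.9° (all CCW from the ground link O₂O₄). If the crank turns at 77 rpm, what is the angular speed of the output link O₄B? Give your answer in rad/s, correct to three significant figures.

3.95

ω₂ = 8.063 rad/s (from 77 rpm).
Differentiating the loop-closure r₂e^{iθ₂}+r₃e^{iθ₃}=r₁+r₄e^{iθ₄} gives r₂ω₂e^{iθ₂}+r₃ω₃e^{iθ₃}=r₄ω₄e^{iθ₄}.
Eliminating the other unknown: ω₄ = r₂ω₂ sin(θ₂−θ₃) / [r₄ sin(θ₄−θ₃)].
Numerator sine = +0.99872; denominator sine = -0.63473.
Result = 0.0206·8.063·(+0.99872) / (0.0662·(-0.63473)) = -3.9481 rad/s; magnitude 3.9481 rad/s.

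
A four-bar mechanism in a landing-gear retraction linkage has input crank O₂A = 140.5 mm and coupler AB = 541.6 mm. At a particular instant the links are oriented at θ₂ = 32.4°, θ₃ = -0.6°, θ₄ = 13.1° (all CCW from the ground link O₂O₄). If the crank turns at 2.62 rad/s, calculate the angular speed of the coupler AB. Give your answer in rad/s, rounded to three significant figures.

0.949

ω₂ = 2.62 rad/s
Differentiating the loop-closure r₂e^{iθ₂}+r₃e^{iθ₃}=r₁+r₄e^{iθ₄} gives r₂ω₂e^{iθ₂}+r₃ω₃e^{iθ₃}=r₄ω₄e^{iθ₄}.
Eliminating the other unknown: ω₃ = r₂ω₂ sin(θ₄−θ₂) / [r₃ sin(θ₃−θ₄)].
Numerator sine = -0.33051; denominator sine = -0.23684.
Result = 0.1405·2.62·(-0.33051) / (0.5416·(-0.23684)) = +0.9485 rad/s; magnitude 0.9485 rad/s.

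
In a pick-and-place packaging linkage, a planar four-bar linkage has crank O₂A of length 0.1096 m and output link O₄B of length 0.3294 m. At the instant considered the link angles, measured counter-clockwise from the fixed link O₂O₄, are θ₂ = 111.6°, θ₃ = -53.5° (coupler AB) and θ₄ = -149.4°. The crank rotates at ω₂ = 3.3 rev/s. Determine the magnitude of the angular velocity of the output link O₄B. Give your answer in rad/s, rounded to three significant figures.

ω₂ = 20.73 rad/s (from 3.3 rev/s).
Differentiating the loop-closure r₂e^{iθ₂}+r₃e^{iθ₃}=r₁+r₄e^{iθ₄} gives r₂ω₂e^{iθ₂}+r₃ω₃e^{iθ₃}=r₄ω₄e^{iθ₄}.
Eliminating the other unknown: ω₄ = r₂ω₂ sin(θ₂−θ₃) / [r₄ sin(θ₄−θ₃)].
Numerator sine = +0.25713; denominator sine = -0.99470.
Result = 0.1096·20.73·(+0.25713) / (0.3294·(-0.99470)) = -1.7834 rad/s; magnitude 1.7834 rad/s.

1.78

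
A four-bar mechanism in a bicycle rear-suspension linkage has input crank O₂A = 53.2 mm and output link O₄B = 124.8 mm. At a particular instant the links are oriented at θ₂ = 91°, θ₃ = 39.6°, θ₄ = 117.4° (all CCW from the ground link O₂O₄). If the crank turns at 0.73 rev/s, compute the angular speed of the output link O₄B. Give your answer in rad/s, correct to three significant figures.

1.56

ω₂ = 4.587 rad/s (from 0.73 rev/s).
Differentiating the loop-closure r₂e^{iθ₂}+r₃e^{iθ₃}=r₁+r₄e^{iθ₄} gives r₂ω₂e^{iθ₂}+r₃ω₃e^{iθ₃}=r₄ω₄e^{iθ₄}.
Eliminating the other unknown: ω₄ = r₂ω₂ sin(θ₂−θ₃) / [r₄ sin(θ₄−θ₃)].
Numerator sine = +0.78152; denominator sine = +0.97742.
Result = 0.0532·4.587·(+0.78152) / (0.1248·(+0.97742)) = +1.5634 rad/s; magnitude 1.5634 rad/s.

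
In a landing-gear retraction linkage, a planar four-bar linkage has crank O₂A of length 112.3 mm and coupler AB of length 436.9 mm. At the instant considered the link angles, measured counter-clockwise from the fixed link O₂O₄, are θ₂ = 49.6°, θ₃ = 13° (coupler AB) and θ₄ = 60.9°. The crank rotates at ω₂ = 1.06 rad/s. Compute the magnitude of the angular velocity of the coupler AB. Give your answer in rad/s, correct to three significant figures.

0.0720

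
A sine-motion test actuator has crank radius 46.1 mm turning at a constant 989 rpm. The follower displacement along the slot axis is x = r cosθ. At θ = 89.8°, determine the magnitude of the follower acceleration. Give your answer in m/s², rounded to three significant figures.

ω = 103.6 rad/s (from 989 rpm).
x = r cosθ ⇒ ẍ = −rω² cosθ (ω constant).
|a| = rω²|cosθ| = 0.0461·(103.6)²·|cos 89.8°| = 1.7261 m/s².

1.73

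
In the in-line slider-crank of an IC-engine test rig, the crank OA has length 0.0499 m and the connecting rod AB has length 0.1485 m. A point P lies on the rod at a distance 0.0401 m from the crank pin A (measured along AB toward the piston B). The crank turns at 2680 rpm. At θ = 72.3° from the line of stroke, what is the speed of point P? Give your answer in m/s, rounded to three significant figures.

14.1

ω = 280.6 rad/s.  Crank-pin speed |V_A| = rω = 14.004 m/s, perpendicular to OA.
Rod angle: sinφ = −(r/L) sinθ ⇒ φ = -18.670°; ω_rod = −rω cosθ/√(L²−r²sin²θ) = -30.265 rad/s.
V_P = V_A + ω_rod × AP, with AP = 0.0401 m along the rod.
Components: V_Px = −rω sinθ − a·ω_rod·sinφ = -13.73 m/s;  V_Py = rω cosθ + a·ω_rod·cosφ = +3.108 m/s.
|V_P| = √(V_Px² + V_Py²) = 14.077 m/s.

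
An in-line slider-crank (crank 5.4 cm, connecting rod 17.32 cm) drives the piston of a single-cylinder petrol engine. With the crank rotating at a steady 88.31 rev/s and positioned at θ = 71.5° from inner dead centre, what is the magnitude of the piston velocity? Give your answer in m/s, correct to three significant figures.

31.4

ω = 2π·88.3 = 554.9 rad/s
For an in-line slider-crank, x = r cosθ + √(L² − r² sin²θ), so v = −rω sinθ·[1 + r cosθ/√(L² − r² sin²θ)].
With r = 0.054 m, L = 0.1732 m, θ = 71.5°: √(L² − r² sin²θ) = 0.16546 m.
v = −0.054·554.9·0.94832·[1 + 0.054·0.31730/0.16546] = -31.357 m/s.
|v| = 31.357 m/s.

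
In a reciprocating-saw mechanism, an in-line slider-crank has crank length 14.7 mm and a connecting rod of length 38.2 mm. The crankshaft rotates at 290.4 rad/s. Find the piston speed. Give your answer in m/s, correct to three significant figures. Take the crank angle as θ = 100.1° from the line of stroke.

ω = 290.4 rad/s
For an in-line slider-crank, x = r cosθ + √(L² − r² sin²θ), so v = −rω sinθ·[1 + r cosθ/√(L² − r² sin²θ)].
With r = 0.0147 m, L = 0.0382 m, θ = 100.1°: √(L² − r² sin²θ) = 0.035352 m.
v = −0.0147·290.4·0.98450·[1 + 0.0147·-0.17537/0.035352] = -3.8963 m/s.
|v| = 3.8963 m/s.

3.90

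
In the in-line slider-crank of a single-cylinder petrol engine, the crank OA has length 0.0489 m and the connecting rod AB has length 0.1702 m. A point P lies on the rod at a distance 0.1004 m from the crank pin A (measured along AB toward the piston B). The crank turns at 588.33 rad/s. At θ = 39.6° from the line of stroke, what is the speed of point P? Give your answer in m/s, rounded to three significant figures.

22.7

ω = 588.3 rad/s.  Crank-pin speed |V_A| = rω = 28.769 m/s, perpendicular to OA.
Rod angle: sinφ = −(r/L) sinθ ⇒ φ = -10.553°; ω_rod = −rω cosθ/√(L²−r²sin²θ) = -132.48 rad/s.
V_P = V_A + ω_rod × AP, with AP = 0.1004 m along the rod.
Components: V_Px = −rω sinθ − a·ω_rod·sinφ = -20.774 m/s;  V_Py = rω cosθ + a·ω_rod·cosφ = +9.0909 m/s.
|V_P| = √(V_Px² + V_Py²) = 22.676 m/s.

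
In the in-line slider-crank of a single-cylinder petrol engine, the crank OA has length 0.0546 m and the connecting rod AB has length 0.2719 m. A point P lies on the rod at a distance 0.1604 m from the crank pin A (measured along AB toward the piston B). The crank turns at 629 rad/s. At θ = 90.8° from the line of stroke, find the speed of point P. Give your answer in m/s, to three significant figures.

ω = 629 rad/s.  Crank-pin speed |V_A| = rω = 34.343 m/s, perpendicular to OA.
Rod angle: sinφ = −(r/L) sinθ ⇒ φ = -11.583°; ω_rod = −rω cosθ/√(L²−r²sin²θ) = +1.8002 rad/s.
V_P = V_A + ω_rod × AP, with AP = 0.1604 m along the rod.
Components: V_Px = −rω sinθ − a·ω_rod·sinφ = -34.282 m/s;  V_Py = rω cosθ + a·ω_rod·cosφ = -0.19664 m/s.
|V_P| = √(V_Px² + V_Py²) = 34.283 m/s.

34.3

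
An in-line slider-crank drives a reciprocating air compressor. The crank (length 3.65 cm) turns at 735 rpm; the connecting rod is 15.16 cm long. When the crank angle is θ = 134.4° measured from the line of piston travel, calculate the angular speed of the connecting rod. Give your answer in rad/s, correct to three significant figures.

13.2

ω = 76.97 rad/s (converted from 735 rpm).
The rod makes angle φ with the slider axis where L sinφ = r sinθ; differentiating, L cosφ·φ̇ = r ω cosθ.
L cosφ = √(L² − r² sin²θ) = 0.14934 m.
|ω_rod| = r ω |cosθ| / √(L² − r² sin²θ) = 0.0365·76.97·0.69966/0.14934 = 13.162 rad/s.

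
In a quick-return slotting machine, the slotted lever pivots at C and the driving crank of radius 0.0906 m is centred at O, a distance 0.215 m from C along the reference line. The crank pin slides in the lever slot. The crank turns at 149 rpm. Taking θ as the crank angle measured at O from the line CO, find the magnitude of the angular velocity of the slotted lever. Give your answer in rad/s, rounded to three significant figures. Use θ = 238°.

0.976

ω = 15.6 rad/s (from 149 rpm).
Crank pin A relative to C: A = (d + r cosθ, r sinθ); lever angle φ = atan2(r sinθ, d + r cosθ).
Differentiating tanφ: φ̇ = rω(d cosθ + r)/(d² + r² + 2dr cosθ).
d² + r² + 2dr cosθ = |CA|² = 0.0337888 m²;  d cosθ + r = -0.023333 m.
|ω_lever| = |0.0906·15.6·-0.023333| / 0.0337888 = 0.97619 rad/s.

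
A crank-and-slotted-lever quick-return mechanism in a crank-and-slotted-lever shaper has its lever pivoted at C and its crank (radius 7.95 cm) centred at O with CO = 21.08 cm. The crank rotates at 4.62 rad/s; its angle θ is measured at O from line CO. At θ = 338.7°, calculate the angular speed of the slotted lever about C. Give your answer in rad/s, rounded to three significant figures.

1.24

ω = 4.62 rad/s
Crank pin A relative to C: A = (d + r cosθ, r sinθ); lever angle φ = atan2(r sinθ, d + r cosθ).
Differentiating tanφ: φ̇ = rω(d cosθ + r)/(d² + r² + 2dr cosθ).
d² + r² + 2dr cosθ = |CA|² = 0.0819846 m²;  d cosθ + r = +0.2759 m.
|ω_lever| = |0.0795·4.62·+0.2759| / 0.0819846 = 1.236 rad/s.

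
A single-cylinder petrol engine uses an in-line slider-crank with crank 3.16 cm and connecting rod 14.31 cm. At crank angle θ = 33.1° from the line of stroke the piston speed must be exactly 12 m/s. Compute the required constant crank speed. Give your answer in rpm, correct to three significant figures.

For an in-line slider-crank, |v_piston| = rω|sinθ|·[1 + r cosθ/√(L² − r² sin²θ)].
With r = 0.0316 m, L = 0.1431 m, θ = 33.1°: the bracketed kinematic factor |dx/dθ| = 0.020473 m.
ω = v/|dx/dθ| = 12/0.020473 = 586.15 rad/s.
N = 60ω/(2π) = 5597.3 rpm.

5600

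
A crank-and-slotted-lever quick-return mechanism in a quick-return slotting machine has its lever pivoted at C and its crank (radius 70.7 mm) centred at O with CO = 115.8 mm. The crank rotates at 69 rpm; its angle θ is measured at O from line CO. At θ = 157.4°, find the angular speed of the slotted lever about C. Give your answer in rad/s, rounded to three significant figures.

5.62

ω = 7.226 rad/s (from 69 rpm).
Crank pin A relative to C: A = (d + r cosθ, r sinθ); lever angle φ = atan2(r sinθ, d + r cosθ).
Differentiating tanφ: φ̇ = rω(d cosθ + r)/(d² + r² + 2dr cosθ).
d² + r² + 2dr cosθ = |CA|² = 0.00329138 m²;  d cosθ + r = -0.036208 m.
|ω_lever| = |0.0707·7.226·-0.036208| / 0.00329138 = 5.6198 rad/s.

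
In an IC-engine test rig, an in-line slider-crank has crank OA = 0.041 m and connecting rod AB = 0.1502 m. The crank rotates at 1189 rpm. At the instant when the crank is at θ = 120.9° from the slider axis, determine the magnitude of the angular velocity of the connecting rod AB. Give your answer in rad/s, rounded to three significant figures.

18.0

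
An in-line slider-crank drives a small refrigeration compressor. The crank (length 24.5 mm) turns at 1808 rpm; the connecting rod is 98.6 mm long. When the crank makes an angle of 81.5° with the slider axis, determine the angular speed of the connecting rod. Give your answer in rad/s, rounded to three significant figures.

7.17

ω = 189.3 rad/s (converted from 1808 rpm).
The rod makes angle φ with the slider axis where L sinφ = r sinθ; differentiating, L cosφ·φ̇ = r ω cosθ.
L cosφ = √(L² − r² sin²θ) = 0.095576 m.
|ω_rod| = r ω |cosθ| / √(L² − r² sin²θ) = 0.0245·189.3·0.14781/0.095576 = 7.1737 rad/s.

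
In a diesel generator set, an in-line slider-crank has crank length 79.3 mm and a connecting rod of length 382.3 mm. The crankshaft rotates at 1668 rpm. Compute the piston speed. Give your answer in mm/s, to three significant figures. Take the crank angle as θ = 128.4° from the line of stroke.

ω = 2π·1668/60 = 174.7 rad/s
For an in-line slider-crank, x = r cosθ + √(L² − r² sin²θ), so v = −rω sinθ·[1 + r cosθ/√(L² − r² sin²θ)].
With r = 0.0793 m, L = 0.3823 m, θ = 128.4°: √(L² − r² sin²θ) = 0.37721 m.
v = −0.0793·174.7·0.78369·[1 + 0.0793·-0.62115/0.37721] = -9.4379 m/s.
|v| = 9.4379 m/s = 9437.9 mm/s.

9440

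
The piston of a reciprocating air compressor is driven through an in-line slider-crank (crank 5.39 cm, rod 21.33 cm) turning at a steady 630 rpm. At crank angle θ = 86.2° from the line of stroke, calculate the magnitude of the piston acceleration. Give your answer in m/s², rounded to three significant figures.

45.2

ω = 2π·630/60 = 65.97 rad/s
x(θ) = r cosθ + √(L² − r² sin²θ); with ω constant, a = ω²·d²x/dθ².
d²x/dθ² = −r cosθ − r²(cos2θ)/√u − r⁴ sin²2θ/(4u^{3/2}),  u = L² − r² sin²θ = 0.0426044 m².
Substituting r = 0.0539 m, L = 0.2133 m, θ = 86.2°: d²x/dθ² = +0.010375 m.
a = ω²·d²x/dθ² = (65.97)²·(+0.010375) = +45.157 m/s²;  |a| = 45.157 m/s².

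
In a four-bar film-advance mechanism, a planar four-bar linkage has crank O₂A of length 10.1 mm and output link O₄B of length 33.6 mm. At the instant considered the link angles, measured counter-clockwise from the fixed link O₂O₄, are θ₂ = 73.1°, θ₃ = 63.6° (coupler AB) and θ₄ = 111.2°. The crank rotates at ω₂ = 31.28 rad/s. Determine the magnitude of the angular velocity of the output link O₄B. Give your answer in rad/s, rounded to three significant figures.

ω₂ = 31.28 rad/s
Differentiating the loop-closure r₂e^{iθ₂}+r₃e^{iθ₃}=r₁+r₄e^{iθ₄} gives r₂ω₂e^{iθ₂}+r₃ω₃e^{iθ₃}=r₄ω₄e^{iθ₄}.
Eliminating the other unknown: ω₄ = r₂ω₂ sin(θ₂−θ₃) / [r₄ sin(θ₄−θ₃)].
Numerator sine = +0.16505; denominator sine = +0.73846.
Result = 0.0101·31.28·(+0.16505) / (0.0336·(+0.73846)) = +2.1015 rad/s; magnitude 2.1015 rad/s.

2.10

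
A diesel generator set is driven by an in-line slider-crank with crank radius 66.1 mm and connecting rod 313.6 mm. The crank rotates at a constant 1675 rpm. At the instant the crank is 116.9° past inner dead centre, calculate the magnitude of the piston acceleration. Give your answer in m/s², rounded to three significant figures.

ω = 2π·1675/60 = 175.4 rad/s
x(θ) = r cosθ + √(L² − r² sin²θ); with ω constant, a = ω²·d²x/dθ².
d²x/dθ² = −r cosθ − r²(cos2θ)/√u − r⁴ sin²2θ/(4u^{3/2}),  u = L² − r² sin²θ = 0.0948701 m².
Substituting r = 0.0661 m, L = 0.3136 m, θ = 116.9°: d²x/dθ² = +0.038177 m.
a = ω²·d²x/dθ² = (175.4)²·(+0.038177) = +1174.6 m/s²;  |a| = 1174.6 m/s².

1170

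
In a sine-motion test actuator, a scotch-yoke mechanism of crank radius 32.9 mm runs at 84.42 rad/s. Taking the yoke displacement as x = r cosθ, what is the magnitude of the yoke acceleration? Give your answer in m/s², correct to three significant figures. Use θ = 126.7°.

ω = 84.42 rad/s
x = r cosθ ⇒ ẍ = −rω² cosθ (ω constant).
|a| = rω²|cosθ| = 0.0329·(84.42)²·|cos 126.7°| = 140.12 m/s².

140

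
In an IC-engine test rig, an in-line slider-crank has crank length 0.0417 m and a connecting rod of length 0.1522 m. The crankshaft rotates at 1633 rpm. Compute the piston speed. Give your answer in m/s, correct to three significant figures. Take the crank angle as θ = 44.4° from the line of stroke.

ω = 2π·1633/60 = 171 rad/s
For an in-line slider-crank, x = r cosθ + √(L² − r² sin²θ), so v = −rω sinθ·[1 + r cosθ/√(L² − r² sin²θ)].
With r = 0.0417 m, L = 0.1522 m, θ = 44.4°: √(L² − r² sin²θ) = 0.14938 m.
v = −0.0417·171·0.69966·[1 + 0.0417·0.71447/0.14938] = -5.9844 m/s.
|v| = 5.9844 m/s.

5.98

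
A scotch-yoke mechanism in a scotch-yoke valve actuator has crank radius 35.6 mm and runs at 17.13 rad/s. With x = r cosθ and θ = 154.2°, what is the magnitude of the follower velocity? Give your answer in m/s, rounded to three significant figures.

0.265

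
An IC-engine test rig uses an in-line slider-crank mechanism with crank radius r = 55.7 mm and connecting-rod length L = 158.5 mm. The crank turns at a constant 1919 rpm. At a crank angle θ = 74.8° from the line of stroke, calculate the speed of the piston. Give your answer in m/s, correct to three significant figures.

ω = 2π·1919/60 = 201 rad/s
For an in-line slider-crank, x = r cosθ + √(L² − r² sin²θ), so v = −rω sinθ·[1 + r cosθ/√(L² − r² sin²θ)].
With r = 0.0557 m, L = 0.1585 m, θ = 74.8°: √(L² − r² sin²θ) = 0.14911 m.
v = −0.0557·201·0.96502·[1 + 0.0557·0.26219/0.14911] = -11.86 m/s.
|v| = 11.86 m/s.

11.9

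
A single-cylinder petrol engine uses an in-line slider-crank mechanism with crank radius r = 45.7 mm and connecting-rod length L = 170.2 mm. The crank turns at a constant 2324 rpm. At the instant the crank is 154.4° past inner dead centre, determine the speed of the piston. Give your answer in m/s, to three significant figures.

3.63

ω = 2π·2324/60 = 243.4 rad/s
For an in-line slider-crank, x = r cosθ + √(L² − r² sin²θ), so v = −rω sinθ·[1 + r cosθ/√(L² − r² sin²θ)].
With r = 0.0457 m, L = 0.1702 m, θ = 154.4°: √(L² − r² sin²θ) = 0.16905 m.
v = −0.0457·243.4·0.43209·[1 + 0.0457·-0.90183/0.16905] = -3.634 m/s.
|v| = 3.634 m/s.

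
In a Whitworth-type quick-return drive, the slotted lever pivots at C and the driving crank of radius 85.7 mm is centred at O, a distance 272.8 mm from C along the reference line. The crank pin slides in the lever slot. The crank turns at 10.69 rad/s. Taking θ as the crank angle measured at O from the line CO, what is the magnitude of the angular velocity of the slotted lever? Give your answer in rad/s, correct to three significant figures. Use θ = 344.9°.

2.52

ω = 10.69 rad/s
Crank pin A relative to C: A = (d + r cosθ, r sinθ); lever angle φ = atan2(r sinθ, d + r cosθ).
Differentiating tanφ: φ̇ = rω(d cosθ + r)/(d² + r² + 2dr cosθ).
d² + r² + 2dr cosθ = |CA|² = 0.126908 m²;  d cosθ + r = +0.34908 m.
|ω_lever| = |0.0857·10.69·+0.34908| / 0.126908 = 2.52 rad/s.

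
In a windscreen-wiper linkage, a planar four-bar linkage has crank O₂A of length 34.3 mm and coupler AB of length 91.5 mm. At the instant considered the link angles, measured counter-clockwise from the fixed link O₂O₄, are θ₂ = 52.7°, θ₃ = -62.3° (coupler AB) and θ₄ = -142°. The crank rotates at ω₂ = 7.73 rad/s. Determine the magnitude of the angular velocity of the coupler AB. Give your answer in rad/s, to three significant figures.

0.747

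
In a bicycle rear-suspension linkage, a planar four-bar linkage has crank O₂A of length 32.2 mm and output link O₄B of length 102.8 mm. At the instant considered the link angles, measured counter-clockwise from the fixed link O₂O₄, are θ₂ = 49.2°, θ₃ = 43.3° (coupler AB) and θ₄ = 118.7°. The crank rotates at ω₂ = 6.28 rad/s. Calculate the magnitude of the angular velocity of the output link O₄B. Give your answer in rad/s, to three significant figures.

ω₂ = 6.28 rad/s
Differentiating the loop-closure r₂e^{iθ₂}+r₃e^{iθ₃}=r₁+r₄e^{iθ₄} gives r₂ω₂e^{iθ₂}+r₃ω₃e^{iθ₃}=r₄ω₄e^{iθ₄}.
Eliminating the other unknown: ω₄ = r₂ω₂ sin(θ₂−θ₃) / [r₄ sin(θ₄−θ₃)].
Numerator sine = +0.10279; denominator sine = +0.96771.
Result = 0.0322·6.28·(+0.10279) / (0.1028·(+0.96771)) = +0.20895 rad/s; magnitude 0.20895 rad/s.

0.209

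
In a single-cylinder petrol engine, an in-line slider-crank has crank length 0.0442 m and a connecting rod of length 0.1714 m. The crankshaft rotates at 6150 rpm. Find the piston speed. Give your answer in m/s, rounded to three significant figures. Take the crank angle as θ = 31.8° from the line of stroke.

18.3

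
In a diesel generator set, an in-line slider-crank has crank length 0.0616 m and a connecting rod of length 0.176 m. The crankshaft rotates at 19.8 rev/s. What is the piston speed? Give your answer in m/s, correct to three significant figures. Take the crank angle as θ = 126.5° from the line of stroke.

ω = 2π·19.8 = 124.4 rad/s
For an in-line slider-crank, x = r cosθ + √(L² − r² sin²θ), so v = −rω sinθ·[1 + r cosθ/√(L² − r² sin²θ)].
With r = 0.0616 m, L = 0.176 m, θ = 126.5°: √(L² − r² sin²θ) = 0.16889 m.
v = −0.0616·124.4·0.80386·[1 + 0.0616·-0.59482/0.16889] = -4.8238 m/s.
|v| = 4.8238 m/s.

4.82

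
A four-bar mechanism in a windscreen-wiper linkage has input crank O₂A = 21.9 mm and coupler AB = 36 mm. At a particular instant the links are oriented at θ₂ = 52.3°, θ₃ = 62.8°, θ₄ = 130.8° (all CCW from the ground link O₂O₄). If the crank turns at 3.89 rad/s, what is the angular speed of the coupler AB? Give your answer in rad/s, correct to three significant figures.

ω₂ = 3.89 rad/s
Differentiating the loop-closure r₂e^{iθ₂}+r₃e^{iθ₃}=r₁+r₄e^{iθ₄} gives r₂ω₂e^{iθ₂}+r₃ω₃e^{iθ₃}=r₄ω₄e^{iθ₄}.
Eliminating the other unknown: ω₃ = r₂ω₂ sin(θ₄−θ₂) / [r₃ sin(θ₃−θ₄)].
Numerator sine = +0.97992; denominator sine = -0.92718.
Result = 0.0219·3.89·(+0.97992) / (0.036·(-0.92718)) = -2.501 rad/s; magnitude 2.501 rad/s.

2.50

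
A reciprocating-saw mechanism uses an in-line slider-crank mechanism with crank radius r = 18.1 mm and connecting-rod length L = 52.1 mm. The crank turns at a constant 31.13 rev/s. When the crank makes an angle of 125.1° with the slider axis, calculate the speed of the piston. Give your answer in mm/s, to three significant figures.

2290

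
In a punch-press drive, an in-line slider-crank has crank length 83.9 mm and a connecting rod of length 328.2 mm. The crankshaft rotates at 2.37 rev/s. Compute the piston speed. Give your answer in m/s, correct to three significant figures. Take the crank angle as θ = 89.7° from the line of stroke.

ω = 2π·2.37 = 14.89 rad/s
For an in-line slider-crank, x = r cosθ + √(L² − r² sin²θ), so v = −rω sinθ·[1 + r cosθ/√(L² − r² sin²θ)].
With r = 0.0839 m, L = 0.3282 m, θ = 89.7°: √(L² − r² sin²θ) = 0.3173 m.
v = −0.0839·14.89·0.99999·[1 + 0.0839·0.00524/0.3173] = -1.2511 m/s.
|v| = 1.2511 m/s.

1.25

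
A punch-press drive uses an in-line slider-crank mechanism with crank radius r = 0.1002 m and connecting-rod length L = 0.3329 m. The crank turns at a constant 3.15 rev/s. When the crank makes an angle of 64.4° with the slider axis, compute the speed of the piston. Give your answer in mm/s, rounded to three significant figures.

2030

ω = 2π·3.15 = 19.79 rad/s
For an in-line slider-crank, x = r cosθ + √(L² − r² sin²θ), so v = −rω sinθ·[1 + r cosθ/√(L² − r² sin²θ)].
With r = 0.1002 m, L = 0.3329 m, θ = 64.4°: √(L² − r² sin²θ) = 0.3204 m.
v = −0.1002·19.79·0.90183·[1 + 0.1002·0.43209/0.3204] = -2.0302 m/s.
|v| = 2.0302 m/s = 2030.2 mm/s.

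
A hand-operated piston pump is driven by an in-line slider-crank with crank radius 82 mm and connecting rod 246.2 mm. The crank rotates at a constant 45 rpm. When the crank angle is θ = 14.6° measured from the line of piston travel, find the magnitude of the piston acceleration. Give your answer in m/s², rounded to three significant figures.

ω = 2π·45/60 = 4.712 rad/s
x(θ) = r cosθ + √(L² − r² sin²θ); with ω constant, a = ω²·d²x/dθ².
d²x/dθ² = −r cosθ − r²(cos2θ)/√u − r⁴ sin²2θ/(4u^{3/2}),  u = L² − r² sin²θ = 0.0601872 m².
Substituting r = 0.082 m, L = 0.2462 m, θ = 14.6°: d²x/dθ² = -0.10346 m.
a = ω²·d²x/dθ² = (4.712)²·(-0.10346) = -2.2975 m/s²;  |a| = 2.2975 m/s².

2.30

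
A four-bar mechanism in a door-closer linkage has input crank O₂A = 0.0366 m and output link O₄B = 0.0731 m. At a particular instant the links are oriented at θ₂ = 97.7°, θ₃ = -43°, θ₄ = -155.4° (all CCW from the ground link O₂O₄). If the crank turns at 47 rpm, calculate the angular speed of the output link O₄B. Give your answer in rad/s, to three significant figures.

1.69

ω₂ = 4.922 rad/s (from 47 rpm).
Differentiating the loop-closure r₂e^{iθ₂}+r₃e^{iθ₃}=r₁+r₄e^{iθ₄} gives r₂ω₂e^{iθ₂}+r₃ω₃e^{iθ₃}=r₄ω₄e^{iθ₄}.
Eliminating the other unknown: ω₄ = r₂ω₂ sin(θ₂−θ₃) / [r₄ sin(θ₄−θ₃)].
Numerator sine = +0.63338; denominator sine = -0.92455.
Result = 0.0366·4.922·(+0.63338) / (0.0731·(-0.92455)) = -1.6882 rad/s; magnitude 1.6882 rad/s.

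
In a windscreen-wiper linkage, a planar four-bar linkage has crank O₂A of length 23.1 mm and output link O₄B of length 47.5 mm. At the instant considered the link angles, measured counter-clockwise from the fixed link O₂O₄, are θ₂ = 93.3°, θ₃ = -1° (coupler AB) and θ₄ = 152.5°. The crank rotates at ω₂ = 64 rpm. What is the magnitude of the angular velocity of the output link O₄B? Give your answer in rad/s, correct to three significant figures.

7.28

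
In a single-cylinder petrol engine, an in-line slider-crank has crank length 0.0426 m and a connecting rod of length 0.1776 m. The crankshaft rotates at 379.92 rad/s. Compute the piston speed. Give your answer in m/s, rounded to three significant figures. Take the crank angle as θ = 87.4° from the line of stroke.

16.3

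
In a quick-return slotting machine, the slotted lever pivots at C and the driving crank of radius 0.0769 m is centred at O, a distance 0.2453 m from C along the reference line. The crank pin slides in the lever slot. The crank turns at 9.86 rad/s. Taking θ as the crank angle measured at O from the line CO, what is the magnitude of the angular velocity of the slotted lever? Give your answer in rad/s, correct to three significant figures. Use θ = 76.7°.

1.35

ω = 9.86 rad/s
Crank pin A relative to C: A = (d + r cosθ, r sinθ); lever angle φ = atan2(r sinθ, d + r cosθ).
Differentiating tanφ: φ̇ = rω(d cosθ + r)/(d² + r² + 2dr cosθ).
d² + r² + 2dr cosθ = |CA|² = 0.0747648 m²;  d cosθ + r = +0.13333 m.
|ω_lever| = |0.0769·9.86·+0.13333| / 0.0747648 = 1.3522 rad/s.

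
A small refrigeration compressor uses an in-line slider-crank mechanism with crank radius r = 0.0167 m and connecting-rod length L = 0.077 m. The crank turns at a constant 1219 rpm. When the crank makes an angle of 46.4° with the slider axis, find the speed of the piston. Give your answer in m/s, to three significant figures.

1.78

ω = 2π·1219/60 = 127.7 rad/s
For an in-line slider-crank, x = r cosθ + √(L² − r² sin²θ), so v = −rω sinθ·[1 + r cosθ/√(L² − r² sin²θ)].
With r = 0.0167 m, L = 0.077 m, θ = 46.4°: √(L² − r² sin²θ) = 0.076044 m.
v = −0.0167·127.7·0.72417·[1 + 0.0167·0.68962/0.076044] = -1.7776 m/s.
|v| = 1.7776 m/s.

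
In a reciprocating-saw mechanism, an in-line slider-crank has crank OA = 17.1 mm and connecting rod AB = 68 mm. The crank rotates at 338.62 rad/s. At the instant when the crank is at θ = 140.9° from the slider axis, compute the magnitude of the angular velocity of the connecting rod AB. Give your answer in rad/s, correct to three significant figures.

ω = 338.6 rad/s
The rod makes angle φ with the slider axis where L sinφ = r sinθ; differentiating, L cosφ·φ̇ = r ω cosθ.
L cosφ = √(L² − r² sin²θ) = 0.067139 m.
|ω_rod| = r ω |cosθ| / √(L² − r² sin²θ) = 0.0171·338.6·0.77605/0.067139 = 66.93 rad/s.

66.9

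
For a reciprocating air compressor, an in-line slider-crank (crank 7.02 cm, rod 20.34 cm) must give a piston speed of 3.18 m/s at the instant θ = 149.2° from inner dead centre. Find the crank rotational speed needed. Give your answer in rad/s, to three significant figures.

For an in-line slider-crank, |v_piston| = rω|sinθ|·[1 + r cosθ/√(L² − r² sin²θ)].
With r = 0.0702 m, L = 0.2034 m, θ = 149.2°: the bracketed kinematic factor |dx/dθ| = 0.025119 m.
ω = v/|dx/dθ| = 3.18/0.025119 = 126.6 rad/s.

127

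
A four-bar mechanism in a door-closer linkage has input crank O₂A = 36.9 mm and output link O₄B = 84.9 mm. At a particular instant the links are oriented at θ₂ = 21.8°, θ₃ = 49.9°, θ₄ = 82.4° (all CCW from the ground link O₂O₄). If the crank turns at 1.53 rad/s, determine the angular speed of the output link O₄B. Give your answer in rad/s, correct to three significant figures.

ω₂ = 1.53 rad/s
Differentiating the loop-closure r₂e^{iθ₂}+r₃e^{iθ₃}=r₁+r₄e^{iθ₄} gives r₂ω₂e^{iθ₂}+r₃ω₃e^{iθ₃}=r₄ω₄e^{iθ₄}.
Eliminating the other unknown: ω₄ = r₂ω₂ sin(θ₂−θ₃) / [r₄ sin(θ₄−θ₃)].
Numerator sine = -0.47101; denominator sine = +0.53730.
Result = 0.0369·1.53·(-0.47101) / (0.0849·(+0.53730)) = -0.58294 rad/s; magnitude 0.58294 rad/s.

0.583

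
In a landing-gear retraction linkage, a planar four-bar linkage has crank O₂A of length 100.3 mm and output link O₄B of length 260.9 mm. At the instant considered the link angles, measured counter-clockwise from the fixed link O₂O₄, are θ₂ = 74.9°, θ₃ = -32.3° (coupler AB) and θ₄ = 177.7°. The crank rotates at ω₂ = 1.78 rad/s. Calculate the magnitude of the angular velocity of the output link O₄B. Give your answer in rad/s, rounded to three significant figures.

1.31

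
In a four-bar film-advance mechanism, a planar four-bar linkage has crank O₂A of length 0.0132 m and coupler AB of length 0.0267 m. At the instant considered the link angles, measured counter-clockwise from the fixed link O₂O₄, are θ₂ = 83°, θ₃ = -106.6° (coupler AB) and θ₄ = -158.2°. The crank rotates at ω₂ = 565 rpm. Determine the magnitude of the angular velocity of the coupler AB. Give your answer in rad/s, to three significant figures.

32.7

ω₂ = 59.17 rad/s (from 565 rpm).
Differentiating the loop-closure r₂e^{iθ₂}+r₃e^{iθ₃}=r₁+r₄e^{iθ₄} gives r₂ω₂e^{iθ₂}+r₃ω₃e^{iθ₃}=r₄ω₄e^{iθ₄}.
Eliminating the other unknown: ω₃ = r₂ω₂ sin(θ₄−θ₂) / [r₃ sin(θ₃−θ₄)].
Numerator sine = +0.87631; denominator sine = +0.78369.
Result = 0.0132·59.17·(+0.87631) / (0.0267·(+0.78369)) = +32.708 rad/s; magnitude 32.708 rad/s.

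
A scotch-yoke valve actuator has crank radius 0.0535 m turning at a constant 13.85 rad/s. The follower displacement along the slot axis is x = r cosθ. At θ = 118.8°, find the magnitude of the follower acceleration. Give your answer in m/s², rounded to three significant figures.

ω = 13.85 rad/s
x = r cosθ ⇒ ẍ = −rω² cosθ (ω constant).
|a| = rω²|cosθ| = 0.0535·(13.85)²·|cos 118.8°| = 4.944 m/s².

4.94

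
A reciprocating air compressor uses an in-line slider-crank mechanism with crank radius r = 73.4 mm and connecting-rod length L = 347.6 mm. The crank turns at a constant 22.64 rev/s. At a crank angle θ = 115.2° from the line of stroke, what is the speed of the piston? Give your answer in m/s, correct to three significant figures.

8.58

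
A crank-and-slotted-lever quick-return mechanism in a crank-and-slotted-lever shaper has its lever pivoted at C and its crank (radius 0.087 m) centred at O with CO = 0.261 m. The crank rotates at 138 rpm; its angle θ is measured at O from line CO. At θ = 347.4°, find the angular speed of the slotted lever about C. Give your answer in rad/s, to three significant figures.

3.58

ω = 14.45 rad/s (from 138 rpm).
Crank pin A relative to C: A = (d + r cosθ, r sinθ); lever angle φ = atan2(r sinθ, d + r cosθ).
Differentiating tanφ: φ̇ = rω(d cosθ + r)/(d² + r² + 2dr cosθ).
d² + r² + 2dr cosθ = |CA|² = 0.12001 m²;  d cosθ + r = +0.34171 m.
|ω_lever| = |0.087·14.45·+0.34171| / 0.12001 = 3.5799 rad/s.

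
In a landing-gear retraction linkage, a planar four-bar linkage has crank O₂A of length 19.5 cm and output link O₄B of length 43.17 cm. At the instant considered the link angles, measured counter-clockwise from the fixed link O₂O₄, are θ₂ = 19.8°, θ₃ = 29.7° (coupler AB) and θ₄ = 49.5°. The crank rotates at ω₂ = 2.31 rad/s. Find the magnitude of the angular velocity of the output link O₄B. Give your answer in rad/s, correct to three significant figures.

ω₂ = 2.31 rad/s
Differentiating the loop-closure r₂e^{iθ₂}+r₃e^{iθ₃}=r₁+r₄e^{iθ₄} gives r₂ω₂e^{iθ₂}+r₃ω₃e^{iθ₃}=r₄ω₄e^{iθ₄}.
Eliminating the other unknown: ω₄ = r₂ω₂ sin(θ₂−θ₃) / [r₄ sin(θ₄−θ₃)].
Numerator sine = -0.17193; denominator sine = +0.33874.
Result = 0.195·2.31·(-0.17193) / (0.4317·(+0.33874)) = -0.5296 rad/s; magnitude 0.5296 rad/s.

0.530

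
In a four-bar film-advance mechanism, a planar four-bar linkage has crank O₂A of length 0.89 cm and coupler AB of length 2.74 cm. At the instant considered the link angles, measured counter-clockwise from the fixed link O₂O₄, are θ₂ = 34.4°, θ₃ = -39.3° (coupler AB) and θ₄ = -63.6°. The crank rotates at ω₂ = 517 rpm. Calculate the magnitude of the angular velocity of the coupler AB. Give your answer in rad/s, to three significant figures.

42.3

ω₂ = 54.14 rad/s (from 517 rpm).
Differentiating the loop-closure r₂e^{iθ₂}+r₃e^{iθ₃}=r₁+r₄e^{iθ₄} gives r₂ω₂e^{iθ₂}+r₃ω₃e^{iθ₃}=r₄ω₄e^{iθ₄}.
Eliminating the other unknown: ω₃ = r₂ω₂ sin(θ₄−θ₂) / [r₃ sin(θ₃−θ₄)].
Numerator sine = -0.99027; denominator sine = +0.41151.
Result = 0.0089·54.14·(-0.99027) / (0.0274·(+0.41151)) = -42.318 rad/s; magnitude 42.318 rad/s.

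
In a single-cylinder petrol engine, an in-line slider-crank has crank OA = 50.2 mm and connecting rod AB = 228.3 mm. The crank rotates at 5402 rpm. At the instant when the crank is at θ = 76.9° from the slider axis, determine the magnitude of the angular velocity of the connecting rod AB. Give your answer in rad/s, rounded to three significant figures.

28.9

ω = 565.7 rad/s (converted from 5402 rpm).
The rod makes angle φ with the slider axis where L sinφ = r sinθ; differentiating, L cosφ·φ̇ = r ω cosθ.
L cosφ = √(L² − r² sin²θ) = 0.223 m.
|ω_rod| = r ω |cosθ| / √(L² − r² sin²θ) = 0.0502·565.7·0.22665/0.223 = 28.863 rad/s.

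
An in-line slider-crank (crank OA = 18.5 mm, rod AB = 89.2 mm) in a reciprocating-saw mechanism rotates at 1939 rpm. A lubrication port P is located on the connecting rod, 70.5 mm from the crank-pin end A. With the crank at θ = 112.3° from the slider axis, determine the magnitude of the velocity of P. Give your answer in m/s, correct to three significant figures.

3.27

ω = 203.1 rad/s.  Crank-pin speed |V_A| = rω = 3.7565 m/s, perpendicular to OA.
Rod angle: sinφ = −(r/L) sinθ ⇒ φ = -11.063°; ω_rod = −rω cosθ/√(L²−r²sin²θ) = +16.283 rad/s.
V_P = V_A + ω_rod × AP, with AP = 0.0705 m along the rod.
Components: V_Px = −rω sinθ − a·ω_rod·sinφ = -3.2552 m/s;  V_Py = rω cosθ + a·ω_rod·cosφ = -0.29882 m/s.
|V_P| = √(V_Px² + V_Py²) = 3.2689 m/s.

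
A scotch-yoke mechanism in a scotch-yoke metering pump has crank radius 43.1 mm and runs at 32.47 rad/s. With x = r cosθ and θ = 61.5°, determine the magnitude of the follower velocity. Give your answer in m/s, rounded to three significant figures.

ω = 32.47 rad/s
x = r cosθ ⇒ ẋ = −rω sinθ.
|v| = rω|sinθ| = 0.0431·32.47·|sin 61.5°| = 1.2299 m/s.

1.23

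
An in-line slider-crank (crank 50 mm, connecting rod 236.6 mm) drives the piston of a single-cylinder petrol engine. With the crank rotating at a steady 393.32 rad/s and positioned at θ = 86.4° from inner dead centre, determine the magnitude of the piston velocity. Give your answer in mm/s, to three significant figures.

19900

ω = 393.3 rad/s
For an in-line slider-crank, x = r cosθ + √(L² − r² sin²θ), so v = −rω sinθ·[1 + r cosθ/√(L² − r² sin²θ)].
With r = 0.05 m, L = 0.2366 m, θ = 86.4°: √(L² − r² sin²θ) = 0.23128 m.
v = −0.05·393.3·0.99803·[1 + 0.05·0.06279/0.23128] = -19.894 m/s.
|v| = 19.894 m/s = 19894 mm/s.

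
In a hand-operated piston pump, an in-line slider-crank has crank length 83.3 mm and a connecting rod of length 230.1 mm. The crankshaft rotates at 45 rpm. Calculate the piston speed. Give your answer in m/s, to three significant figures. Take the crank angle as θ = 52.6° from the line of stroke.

ω = 2π·45/60 = 4.712 rad/s
For an in-line slider-crank, x = r cosθ + √(L² − r² sin²θ), so v = −rω sinθ·[1 + r cosθ/√(L² − r² sin²θ)].
With r = 0.0833 m, L = 0.2301 m, θ = 52.6°: √(L² − r² sin²θ) = 0.22038 m.
v = −0.0833·4.712·0.79441·[1 + 0.0833·0.60738/0.22038] = -0.38343 m/s.
|v| = 0.38343 m/s.

0.383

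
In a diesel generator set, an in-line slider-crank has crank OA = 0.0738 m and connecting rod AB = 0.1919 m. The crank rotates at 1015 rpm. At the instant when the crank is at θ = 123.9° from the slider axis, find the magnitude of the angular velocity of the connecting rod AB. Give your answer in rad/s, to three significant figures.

ω = 106.3 rad/s (converted from 1015 rpm).
The rod makes angle φ with the slider axis where L sinφ = r sinθ; differentiating, L cosφ·φ̇ = r ω cosθ.
L cosφ = √(L² − r² sin²θ) = 0.18186 m.
|ω_rod| = r ω |cosθ| / √(L² − r² sin²θ) = 0.0738·106.3·0.55775/0.18186 = 24.057 rad/s.

24.1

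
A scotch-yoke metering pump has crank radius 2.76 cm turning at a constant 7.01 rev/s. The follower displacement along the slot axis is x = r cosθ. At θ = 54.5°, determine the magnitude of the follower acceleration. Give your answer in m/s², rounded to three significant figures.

31.1

ω = 44.05 rad/s (from 7.01 rev/s).
x = r cosθ ⇒ ẍ = −rω² cosθ (ω constant).
|a| = rω²|cosθ| = 0.0276·(44.05)²·|cos 54.5°| = 31.093 m/s².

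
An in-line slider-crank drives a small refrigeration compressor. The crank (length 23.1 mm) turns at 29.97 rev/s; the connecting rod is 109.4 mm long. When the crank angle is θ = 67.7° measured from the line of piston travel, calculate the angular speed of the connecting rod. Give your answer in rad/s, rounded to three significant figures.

15.4

ω = 188.3 rad/s (converted from 29.97 rev/s).
The rod makes angle φ with the slider axis where L sinφ = r sinθ; differentiating, L cosφ·φ̇ = r ω cosθ.
L cosφ = √(L² − r² sin²θ) = 0.10729 m.
|ω_rod| = r ω |cosθ| / √(L² − r² sin²θ) = 0.0231·188.3·0.37946/0.10729 = 15.384 rad/s.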